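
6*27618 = 165708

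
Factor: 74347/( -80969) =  - 13^1*19^1*269^(  -  1) = - 247/269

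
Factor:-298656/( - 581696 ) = 2^( - 1 )*3^2*17^1*149^( - 1) = 153/298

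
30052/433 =69 + 175/433=69.40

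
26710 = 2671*10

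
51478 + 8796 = 60274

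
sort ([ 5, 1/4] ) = [1/4,5 ] 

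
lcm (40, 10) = 40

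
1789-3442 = - 1653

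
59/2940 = 59/2940 = 0.02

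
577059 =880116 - 303057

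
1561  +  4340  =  5901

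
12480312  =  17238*724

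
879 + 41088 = 41967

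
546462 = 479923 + 66539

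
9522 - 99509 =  - 89987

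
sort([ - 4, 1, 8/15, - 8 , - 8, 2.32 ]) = [ - 8,  -  8, - 4, 8/15, 1, 2.32 ]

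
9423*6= 56538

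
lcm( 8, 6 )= 24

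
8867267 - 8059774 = 807493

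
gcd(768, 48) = 48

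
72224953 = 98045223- 25820270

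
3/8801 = 3/8801 =0.00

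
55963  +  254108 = 310071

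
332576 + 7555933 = 7888509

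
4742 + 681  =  5423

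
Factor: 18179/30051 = 3^(- 4)*7^2 = 49/81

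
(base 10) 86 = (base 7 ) 152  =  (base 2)1010110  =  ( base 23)3H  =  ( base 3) 10012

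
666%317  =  32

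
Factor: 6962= 2^1*59^2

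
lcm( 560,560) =560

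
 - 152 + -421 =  - 573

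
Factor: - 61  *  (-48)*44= 128832 = 2^6*3^1 * 11^1*61^1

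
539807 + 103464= 643271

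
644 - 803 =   -  159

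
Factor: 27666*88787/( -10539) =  - 2^1 * 19^1*29^1*53^1*1171^( - 1) * 4673^1 = - 272931238/1171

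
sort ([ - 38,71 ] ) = [  -  38, 71 ]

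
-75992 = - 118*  644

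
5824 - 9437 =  - 3613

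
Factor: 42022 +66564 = 108586= 2^1*54293^1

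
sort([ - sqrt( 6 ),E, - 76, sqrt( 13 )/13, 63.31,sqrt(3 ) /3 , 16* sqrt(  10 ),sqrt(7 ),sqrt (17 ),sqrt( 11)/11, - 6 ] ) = [ - 76, - 6, - sqrt( 6), sqrt ( 13)/13,  sqrt( 11 ) /11, sqrt( 3)/3,sqrt( 7), E,  sqrt( 17 ),16 * sqrt(10 ),63.31]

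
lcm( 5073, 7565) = 431205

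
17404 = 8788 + 8616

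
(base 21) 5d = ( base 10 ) 118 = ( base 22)58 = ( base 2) 1110110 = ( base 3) 11101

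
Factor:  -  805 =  - 5^1*7^1*23^1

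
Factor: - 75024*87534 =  - 6567150816 = - 2^5*3^5*521^1*1621^1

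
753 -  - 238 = 991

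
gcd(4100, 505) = 5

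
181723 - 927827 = - 746104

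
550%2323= 550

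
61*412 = 25132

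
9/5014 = 9/5014 = 0.00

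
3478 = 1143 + 2335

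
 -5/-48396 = 5/48396 = 0.00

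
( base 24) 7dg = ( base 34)3Q8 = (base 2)1000100001000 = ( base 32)488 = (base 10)4360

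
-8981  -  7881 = - 16862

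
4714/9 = 523+7/9=523.78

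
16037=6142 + 9895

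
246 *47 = 11562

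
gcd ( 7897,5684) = 1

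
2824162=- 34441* ( - 82) 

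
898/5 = 179 +3/5= 179.60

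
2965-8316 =-5351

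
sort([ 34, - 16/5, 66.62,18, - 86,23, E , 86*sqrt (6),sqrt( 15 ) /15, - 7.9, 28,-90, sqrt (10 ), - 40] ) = [ - 90, - 86,-40, - 7.9, - 16/5,sqrt(15) /15, E, sqrt(10 ), 18, 23, 28,34, 66.62, 86*sqrt( 6)] 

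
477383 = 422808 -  - 54575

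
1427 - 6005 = - 4578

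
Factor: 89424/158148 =2^2*3^3*191^( - 1 ) = 108/191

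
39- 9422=-9383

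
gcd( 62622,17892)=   8946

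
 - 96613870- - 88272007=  - 8341863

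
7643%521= 349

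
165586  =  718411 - 552825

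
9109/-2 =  - 4555 + 1/2 = - 4554.50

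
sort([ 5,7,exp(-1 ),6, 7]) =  [exp( - 1 ), 5, 6,7,7 ] 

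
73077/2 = 73077/2 = 36538.50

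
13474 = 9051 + 4423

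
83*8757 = 726831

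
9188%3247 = 2694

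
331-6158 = -5827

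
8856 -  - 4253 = 13109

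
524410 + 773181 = 1297591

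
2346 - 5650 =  - 3304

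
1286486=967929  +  318557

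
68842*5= 344210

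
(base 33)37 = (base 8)152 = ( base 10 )106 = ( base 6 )254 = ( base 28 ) 3M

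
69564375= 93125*747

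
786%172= 98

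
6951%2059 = 774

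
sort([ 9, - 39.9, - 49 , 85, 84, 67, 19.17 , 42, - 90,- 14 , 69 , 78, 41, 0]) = [- 90, - 49,  -  39.9, - 14,0, 9, 19.17,41, 42, 67,69,78, 84,  85] 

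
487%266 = 221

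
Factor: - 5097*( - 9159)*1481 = 69138149463  =  3^2*43^1*71^1 *1481^1*1699^1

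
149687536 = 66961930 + 82725606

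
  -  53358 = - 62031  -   - 8673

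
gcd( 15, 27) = 3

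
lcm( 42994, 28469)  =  2106706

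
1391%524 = 343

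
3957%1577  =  803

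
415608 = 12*34634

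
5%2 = 1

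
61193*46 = 2814878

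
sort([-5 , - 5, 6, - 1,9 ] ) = [  -  5,- 5 ,-1, 6, 9] 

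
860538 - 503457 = 357081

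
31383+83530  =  114913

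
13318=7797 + 5521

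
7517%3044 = 1429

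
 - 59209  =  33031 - 92240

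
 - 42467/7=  - 6067  +  2/7 = - 6066.71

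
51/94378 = 51/94378 = 0.00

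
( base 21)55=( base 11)a0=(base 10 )110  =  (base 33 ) 3B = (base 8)156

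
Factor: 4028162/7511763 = 2^1*3^(-1 )*7^(-1 )*357703^( - 1)*2014081^1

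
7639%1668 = 967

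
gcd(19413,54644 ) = 719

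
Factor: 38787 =3^1  *  7^1 * 1847^1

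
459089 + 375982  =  835071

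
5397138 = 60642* 89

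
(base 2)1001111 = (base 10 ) 79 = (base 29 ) 2l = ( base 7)142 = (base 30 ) 2J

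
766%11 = 7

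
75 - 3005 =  - 2930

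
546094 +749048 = 1295142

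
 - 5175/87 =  -60 + 15/29 = -59.48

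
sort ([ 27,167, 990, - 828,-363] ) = [ - 828, - 363 , 27,167,990 ] 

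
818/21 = 818/21= 38.95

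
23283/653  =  23283/653 = 35.66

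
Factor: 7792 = 2^4*487^1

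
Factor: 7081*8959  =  63438679 =17^2 * 31^1 * 73^1 * 97^1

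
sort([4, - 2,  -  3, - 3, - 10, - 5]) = [-10,-5, - 3, -3 , - 2,4]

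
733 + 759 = 1492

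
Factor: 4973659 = 197^1*25247^1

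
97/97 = 1 = 1.00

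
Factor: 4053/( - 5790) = -7/10=- 2^( - 1)*5^( - 1)*  7^1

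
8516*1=8516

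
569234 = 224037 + 345197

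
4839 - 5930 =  - 1091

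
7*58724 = 411068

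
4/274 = 2/137=0.01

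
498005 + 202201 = 700206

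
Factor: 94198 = 2^1 *13^1*3623^1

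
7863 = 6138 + 1725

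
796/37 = 796/37 = 21.51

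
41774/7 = 5967 + 5/7=5967.71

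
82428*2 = 164856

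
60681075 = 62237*975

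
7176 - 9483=-2307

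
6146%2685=776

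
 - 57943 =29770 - 87713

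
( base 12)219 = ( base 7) 621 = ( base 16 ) 135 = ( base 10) 309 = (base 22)E1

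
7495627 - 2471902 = 5023725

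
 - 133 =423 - 556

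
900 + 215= 1115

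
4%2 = 0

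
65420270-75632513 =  - 10212243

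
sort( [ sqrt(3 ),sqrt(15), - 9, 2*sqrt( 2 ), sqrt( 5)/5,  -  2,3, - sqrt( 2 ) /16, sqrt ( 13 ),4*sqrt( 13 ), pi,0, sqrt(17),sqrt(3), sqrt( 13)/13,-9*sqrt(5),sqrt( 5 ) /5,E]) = [ - 9 *sqrt( 5),-9, - 2, - sqrt(2 )/16, 0, sqrt (13 )/13,sqrt( 5) /5,sqrt( 5)/5, sqrt( 3), sqrt( 3 ), E,2*sqrt( 2) , 3, pi, sqrt( 13),sqrt( 15), sqrt (17),  4*sqrt( 13 ) ]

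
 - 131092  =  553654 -684746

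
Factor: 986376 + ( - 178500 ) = 2^2 *3^2 *22441^1 = 807876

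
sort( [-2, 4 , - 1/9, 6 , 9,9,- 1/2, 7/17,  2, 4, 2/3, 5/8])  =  [-2,  -  1/2, - 1/9, 7/17,5/8,2/3,2,4 , 4,6, 9, 9 ] 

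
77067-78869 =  - 1802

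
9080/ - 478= -19 + 1/239 = - 19.00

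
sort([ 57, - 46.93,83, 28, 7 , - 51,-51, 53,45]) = [-51,-51, - 46.93 , 7, 28, 45, 53,57, 83] 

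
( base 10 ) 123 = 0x7b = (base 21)5I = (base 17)74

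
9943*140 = 1392020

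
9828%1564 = 444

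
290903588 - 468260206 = - 177356618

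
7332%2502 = 2328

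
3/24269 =3/24269 = 0.00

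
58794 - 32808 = 25986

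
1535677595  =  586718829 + 948958766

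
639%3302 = 639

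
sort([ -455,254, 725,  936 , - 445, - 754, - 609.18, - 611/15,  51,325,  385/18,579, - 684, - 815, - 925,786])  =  [ - 925, - 815, - 754 , - 684, - 609.18, - 455, - 445, - 611/15, 385/18,51, 254, 325,579,725,786, 936]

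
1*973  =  973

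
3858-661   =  3197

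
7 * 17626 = 123382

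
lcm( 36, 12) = 36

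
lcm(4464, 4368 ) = 406224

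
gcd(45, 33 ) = 3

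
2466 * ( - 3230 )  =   - 7965180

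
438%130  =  48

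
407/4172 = 407/4172 = 0.10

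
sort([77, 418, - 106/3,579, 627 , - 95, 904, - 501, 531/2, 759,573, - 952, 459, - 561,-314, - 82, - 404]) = [ - 952 , - 561, - 501 , - 404,-314, -95, - 82, - 106/3, 77, 531/2, 418,459 , 573,579 , 627, 759,904 ] 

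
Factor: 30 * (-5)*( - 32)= 4800  =  2^6 * 3^1 * 5^2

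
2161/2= 2161/2 = 1080.50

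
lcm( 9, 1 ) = 9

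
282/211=282/211= 1.34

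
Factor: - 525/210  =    -  2^( - 1 ) * 5^1  =  - 5/2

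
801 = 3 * 267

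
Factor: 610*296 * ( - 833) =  - 150406480 = - 2^4*5^1*7^2*17^1*37^1*61^1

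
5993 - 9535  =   - 3542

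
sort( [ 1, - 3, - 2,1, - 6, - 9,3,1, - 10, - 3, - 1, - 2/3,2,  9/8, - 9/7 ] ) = [ - 10, - 9, - 6, - 3, - 3, - 2, - 9/7, - 1,  -  2/3, 1,1,1,  9/8 , 2, 3 ]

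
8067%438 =183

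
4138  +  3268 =7406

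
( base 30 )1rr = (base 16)6c9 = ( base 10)1737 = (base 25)2JC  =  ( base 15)7AC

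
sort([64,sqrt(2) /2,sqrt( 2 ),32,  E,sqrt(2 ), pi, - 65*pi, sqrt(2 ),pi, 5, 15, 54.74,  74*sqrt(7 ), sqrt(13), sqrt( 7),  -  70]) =[ - 65*pi, - 70,sqrt( 2 ) /2 , sqrt( 2) , sqrt( 2),sqrt(2 ),  sqrt(7 ),E,pi , pi,sqrt(13 ),5,15,32, 54.74,64,74*sqrt( 7) ]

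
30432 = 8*3804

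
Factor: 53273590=2^1 * 5^1*5327359^1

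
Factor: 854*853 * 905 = 2^1 * 5^1*7^1*61^1*181^1*853^1 = 659258110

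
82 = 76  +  6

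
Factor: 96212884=2^2*19^1*1265959^1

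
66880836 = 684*97779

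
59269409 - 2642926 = 56626483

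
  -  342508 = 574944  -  917452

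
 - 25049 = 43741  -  68790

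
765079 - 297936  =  467143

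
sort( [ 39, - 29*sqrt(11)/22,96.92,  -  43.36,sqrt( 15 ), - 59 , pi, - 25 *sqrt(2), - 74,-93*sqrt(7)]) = [ - 93*sqrt( 7 ), - 74, - 59, - 43.36, - 25*sqrt(2), - 29*sqrt(11 )/22,pi,  sqrt (15), 39, 96.92]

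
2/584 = 1/292 = 0.00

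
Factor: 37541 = 7^1*31^1*173^1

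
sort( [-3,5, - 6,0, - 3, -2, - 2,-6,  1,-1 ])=[  -  6, - 6, - 3,-3 ,-2, - 2, - 1,0,1,  5]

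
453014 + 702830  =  1155844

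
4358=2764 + 1594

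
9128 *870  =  7941360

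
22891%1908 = 1903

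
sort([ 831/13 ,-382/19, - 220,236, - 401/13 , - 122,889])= [  -  220, - 122, - 401/13, - 382/19,831/13, 236,889 ]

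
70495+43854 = 114349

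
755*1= 755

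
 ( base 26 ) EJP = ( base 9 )14622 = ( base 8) 23377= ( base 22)KDH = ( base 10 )9983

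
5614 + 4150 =9764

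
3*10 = 30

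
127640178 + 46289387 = 173929565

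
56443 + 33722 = 90165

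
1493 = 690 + 803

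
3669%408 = 405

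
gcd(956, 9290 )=2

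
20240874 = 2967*6822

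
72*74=5328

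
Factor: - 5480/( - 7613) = 2^3*5^1 * 23^( - 1)*137^1*331^( - 1)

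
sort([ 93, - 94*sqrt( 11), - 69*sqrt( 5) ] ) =[ - 94*sqrt(11), - 69*sqrt( 5), 93] 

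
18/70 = 9/35 = 0.26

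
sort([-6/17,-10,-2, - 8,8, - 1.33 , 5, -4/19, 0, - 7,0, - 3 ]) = [  -  10, - 8,-7,-3,-2, - 1.33, - 6/17, -4/19, 0, 0,5,8 ] 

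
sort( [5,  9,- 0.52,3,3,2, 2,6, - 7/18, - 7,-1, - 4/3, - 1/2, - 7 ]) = [ - 7,-7 , - 4/3, - 1, - 0.52,-1/2, - 7/18,2, 2,  3,3 , 5, 6,9] 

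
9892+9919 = 19811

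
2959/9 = 2959/9  =  328.78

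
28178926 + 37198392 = 65377318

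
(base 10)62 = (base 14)46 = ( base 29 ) 24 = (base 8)76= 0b111110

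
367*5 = 1835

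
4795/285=16 + 47/57 = 16.82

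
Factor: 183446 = 2^1*37^2*67^1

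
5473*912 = 4991376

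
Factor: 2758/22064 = 2^(  -  3) =1/8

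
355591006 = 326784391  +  28806615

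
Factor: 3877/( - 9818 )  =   - 2^( - 1)*3877^1*4909^( - 1) 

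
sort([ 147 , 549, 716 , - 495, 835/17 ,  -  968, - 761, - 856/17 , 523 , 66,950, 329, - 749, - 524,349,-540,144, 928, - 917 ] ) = [ - 968 , - 917,-761,  -  749 , - 540, - 524,-495, -856/17, 835/17, 66, 144,147, 329, 349,523,  549,716,928,  950 ]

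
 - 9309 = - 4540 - 4769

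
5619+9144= 14763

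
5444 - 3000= 2444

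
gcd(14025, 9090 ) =15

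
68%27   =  14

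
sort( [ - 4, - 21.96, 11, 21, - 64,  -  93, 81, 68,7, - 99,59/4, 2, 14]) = [ - 99, - 93, - 64, - 21.96,-4,2,  7,11,14, 59/4,21, 68, 81 ] 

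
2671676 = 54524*49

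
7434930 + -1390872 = 6044058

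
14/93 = 14/93 = 0.15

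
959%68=7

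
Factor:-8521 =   -  8521^1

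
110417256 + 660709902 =771127158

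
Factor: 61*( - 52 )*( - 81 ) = 2^2*3^4*13^1 *61^1 = 256932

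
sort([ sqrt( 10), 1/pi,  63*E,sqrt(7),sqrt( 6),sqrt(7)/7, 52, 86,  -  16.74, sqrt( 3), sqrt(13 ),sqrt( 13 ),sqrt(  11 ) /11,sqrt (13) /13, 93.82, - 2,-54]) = [-54, - 16.74,-2,sqrt(13)/13,sqrt( 11)/11, 1/pi,sqrt(7 ) /7,sqrt( 3),sqrt (6),sqrt( 7 ),sqrt ( 10 ) , sqrt (13 ), sqrt ( 13),52 , 86,93.82,63*E]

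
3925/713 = 3925/713 = 5.50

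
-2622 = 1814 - 4436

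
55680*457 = 25445760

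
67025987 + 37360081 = 104386068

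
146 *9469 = 1382474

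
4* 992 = 3968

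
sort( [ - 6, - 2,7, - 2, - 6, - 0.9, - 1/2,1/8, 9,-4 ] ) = [ - 6, - 6, - 4, - 2 , - 2, - 0.9,-1/2,1/8,7, 9 ] 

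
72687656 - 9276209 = 63411447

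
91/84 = 1+1/12 = 1.08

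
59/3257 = 59/3257 = 0.02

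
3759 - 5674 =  - 1915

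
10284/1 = 10284  =  10284.00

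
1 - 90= - 89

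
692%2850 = 692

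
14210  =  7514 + 6696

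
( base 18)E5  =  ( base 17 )f2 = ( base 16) 101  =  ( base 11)214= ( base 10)257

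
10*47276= 472760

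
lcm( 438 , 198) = 14454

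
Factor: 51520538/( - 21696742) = - 25760269/10848371 = - 2687^1*9587^1*10848371^( - 1)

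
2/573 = 2/573 = 0.00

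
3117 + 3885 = 7002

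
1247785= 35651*35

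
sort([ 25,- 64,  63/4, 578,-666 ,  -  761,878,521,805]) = [ - 761,  -  666, - 64, 63/4, 25, 521,578, 805, 878]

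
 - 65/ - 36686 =5/2822 = 0.00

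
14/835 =14/835 = 0.02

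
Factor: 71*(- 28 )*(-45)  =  2^2*3^2*5^1*7^1*71^1  =  89460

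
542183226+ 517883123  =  1060066349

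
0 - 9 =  - 9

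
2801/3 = 2801/3=933.67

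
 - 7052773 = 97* (  -  72709)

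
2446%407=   4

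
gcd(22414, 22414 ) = 22414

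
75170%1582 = 816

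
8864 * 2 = 17728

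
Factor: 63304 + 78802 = 142106 = 2^1*41^1*1733^1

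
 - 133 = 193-326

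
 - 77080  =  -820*94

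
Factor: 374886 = 2^1*3^2 * 59^1*353^1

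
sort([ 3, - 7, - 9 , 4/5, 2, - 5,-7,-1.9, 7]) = [-9, - 7, - 7, - 5 ,- 1.9, 4/5, 2,3, 7 ]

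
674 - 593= 81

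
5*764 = 3820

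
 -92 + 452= 360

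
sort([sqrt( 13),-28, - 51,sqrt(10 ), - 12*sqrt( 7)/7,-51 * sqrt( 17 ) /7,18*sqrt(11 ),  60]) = [-51, - 51*sqrt( 17 )/7 ,- 28, - 12*sqrt ( 7)/7,sqrt ( 10 ) , sqrt(13), 18 *sqrt ( 11),60]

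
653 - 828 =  - 175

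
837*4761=3984957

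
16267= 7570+8697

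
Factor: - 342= - 2^1*3^2*19^1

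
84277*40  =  3371080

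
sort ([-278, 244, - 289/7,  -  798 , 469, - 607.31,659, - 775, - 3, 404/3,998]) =[-798, - 775,-607.31,- 278, -289/7,- 3,404/3,244,469,659, 998 ] 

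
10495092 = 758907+9736185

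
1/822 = 1/822 =0.00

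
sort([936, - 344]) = [ -344 , 936 ]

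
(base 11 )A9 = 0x77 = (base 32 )3n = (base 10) 119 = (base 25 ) 4j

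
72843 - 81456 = -8613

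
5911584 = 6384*926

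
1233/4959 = 137/551 = 0.25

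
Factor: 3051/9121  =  3^3*7^( -1)*113^1*1303^( - 1) 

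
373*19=7087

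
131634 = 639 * 206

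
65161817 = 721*90377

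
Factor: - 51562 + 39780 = -2^1 * 43^1*137^1 = - 11782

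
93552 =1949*48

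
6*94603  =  567618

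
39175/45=7835/9 = 870.56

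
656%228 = 200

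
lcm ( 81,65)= 5265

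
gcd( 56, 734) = 2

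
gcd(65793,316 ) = 1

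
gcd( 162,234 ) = 18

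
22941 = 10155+12786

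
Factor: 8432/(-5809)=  - 2^4*17^1*31^1*37^( - 1)*157^( - 1)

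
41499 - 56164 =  - 14665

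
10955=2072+8883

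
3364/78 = 43+5/39= 43.13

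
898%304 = 290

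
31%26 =5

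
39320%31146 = 8174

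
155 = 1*155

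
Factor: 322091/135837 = 3^( -5)*7^1*11^1*13^( - 1)*43^(-1)*47^1*89^1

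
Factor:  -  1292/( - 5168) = 2^( - 2 ) = 1/4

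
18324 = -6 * ( - 3054)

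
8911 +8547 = 17458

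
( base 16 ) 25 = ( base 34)13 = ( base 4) 211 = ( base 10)37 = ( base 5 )122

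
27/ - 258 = - 1+77/86 = - 0.10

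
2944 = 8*368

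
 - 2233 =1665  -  3898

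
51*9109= 464559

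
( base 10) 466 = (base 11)394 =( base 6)2054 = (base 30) fg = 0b111010010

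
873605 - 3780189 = -2906584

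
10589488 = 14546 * 728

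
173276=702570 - 529294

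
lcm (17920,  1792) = 17920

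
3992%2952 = 1040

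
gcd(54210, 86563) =1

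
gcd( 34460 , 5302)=2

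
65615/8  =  8201 + 7/8  =  8201.88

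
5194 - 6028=-834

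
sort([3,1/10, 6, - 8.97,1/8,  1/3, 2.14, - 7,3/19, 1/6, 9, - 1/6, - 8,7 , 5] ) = [-8.97, - 8, - 7,-1/6,1/10, 1/8, 3/19, 1/6,1/3,2.14,3,  5,6,7,9]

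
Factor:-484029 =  - 3^3 * 7^1 * 13^1*197^1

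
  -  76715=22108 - 98823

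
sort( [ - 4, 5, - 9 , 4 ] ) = [  -  9,-4,4, 5 ] 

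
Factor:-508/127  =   - 2^2  =  - 4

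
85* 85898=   7301330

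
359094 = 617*582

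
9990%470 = 120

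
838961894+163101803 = 1002063697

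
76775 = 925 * 83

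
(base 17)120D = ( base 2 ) 1010110000000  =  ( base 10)5504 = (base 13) 2675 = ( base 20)DF4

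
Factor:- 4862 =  -2^1 * 11^1*13^1*17^1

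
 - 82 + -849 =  - 931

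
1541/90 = 17 + 11/90 = 17.12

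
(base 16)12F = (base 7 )612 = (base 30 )a3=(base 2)100101111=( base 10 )303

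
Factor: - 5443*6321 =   -  3^1*7^2*43^1*5443^1 = - 34405203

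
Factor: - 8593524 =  - 2^2*3^2*238709^1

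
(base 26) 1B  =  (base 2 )100101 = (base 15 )27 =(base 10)37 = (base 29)18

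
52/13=4=4.00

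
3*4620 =13860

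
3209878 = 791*4058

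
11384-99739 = -88355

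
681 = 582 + 99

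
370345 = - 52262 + 422607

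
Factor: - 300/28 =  - 3^1*5^2*7^( - 1 ) =- 75/7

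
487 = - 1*(-487 ) 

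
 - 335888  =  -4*83972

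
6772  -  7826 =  - 1054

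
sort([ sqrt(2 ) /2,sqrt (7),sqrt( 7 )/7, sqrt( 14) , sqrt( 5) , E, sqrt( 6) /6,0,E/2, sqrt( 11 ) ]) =[ 0, sqrt( 7 )/7,sqrt (6 ) /6, sqrt( 2)/2, E/2, sqrt(5 ), sqrt(7 ) , E,sqrt( 11),  sqrt( 14)] 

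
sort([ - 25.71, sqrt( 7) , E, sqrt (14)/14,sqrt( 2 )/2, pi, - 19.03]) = [ - 25.71, - 19.03 , sqrt(14 ) /14,sqrt(2 )/2, sqrt( 7 ), E, pi ]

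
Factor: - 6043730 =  - 2^1 * 5^1*7^1*11^1 * 47^1*167^1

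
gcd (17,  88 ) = 1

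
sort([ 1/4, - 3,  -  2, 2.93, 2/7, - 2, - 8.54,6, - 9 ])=[ - 9, - 8.54, - 3, - 2,-2, 1/4, 2/7, 2.93,  6]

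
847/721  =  1 + 18/103 =1.17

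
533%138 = 119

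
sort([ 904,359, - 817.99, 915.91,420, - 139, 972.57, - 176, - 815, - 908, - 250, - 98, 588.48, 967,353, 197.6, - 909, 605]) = [ - 909, - 908, - 817.99, - 815, - 250, - 176, - 139, - 98 , 197.6, 353, 359, 420, 588.48, 605, 904 , 915.91,967,  972.57]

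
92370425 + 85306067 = 177676492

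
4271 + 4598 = 8869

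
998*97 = 96806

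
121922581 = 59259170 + 62663411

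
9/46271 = 9/46271 = 0.00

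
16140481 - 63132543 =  - 46992062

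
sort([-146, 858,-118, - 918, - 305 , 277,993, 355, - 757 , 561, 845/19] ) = [ - 918, - 757,  -  305, - 146,-118,845/19,277, 355 , 561,858, 993]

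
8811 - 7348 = 1463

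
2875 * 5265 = 15136875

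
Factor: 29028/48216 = 2^(-1) * 7^(  -  2 )*  59^1 = 59/98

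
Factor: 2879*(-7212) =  - 2^2*3^1*601^1*2879^1  =  - 20763348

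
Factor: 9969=3^1*3323^1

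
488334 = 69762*7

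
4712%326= 148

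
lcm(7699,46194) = 46194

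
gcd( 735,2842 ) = 49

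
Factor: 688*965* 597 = 2^4*3^1*5^1*43^1*193^1*199^1= 396360240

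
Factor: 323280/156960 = 2^(-1 )* 109^( - 1)*449^1 = 449/218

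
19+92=111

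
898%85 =48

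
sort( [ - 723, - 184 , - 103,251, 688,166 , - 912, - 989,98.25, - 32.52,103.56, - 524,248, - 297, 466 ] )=[ -989, - 912, - 723, - 524, - 297,-184, - 103, - 32.52, 98.25, 103.56,166 , 248,251,466, 688 ] 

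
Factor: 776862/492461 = 2^1*3^2*19^( - 1) * 25919^(  -  1 )*43159^1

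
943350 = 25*37734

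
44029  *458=20165282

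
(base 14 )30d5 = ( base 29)A09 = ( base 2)10000011100011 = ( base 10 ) 8419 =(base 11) 6364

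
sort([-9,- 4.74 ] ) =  [-9, - 4.74]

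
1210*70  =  84700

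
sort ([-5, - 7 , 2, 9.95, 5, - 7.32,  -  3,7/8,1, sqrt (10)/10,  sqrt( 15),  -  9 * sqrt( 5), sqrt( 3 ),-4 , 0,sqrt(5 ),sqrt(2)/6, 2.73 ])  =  [ - 9 * sqrt( 5 ),  -  7.32,-7,-5, - 4, - 3, 0 , sqrt (2 )/6,sqrt(10)/10, 7/8, 1, sqrt( 3 ), 2, sqrt( 5 ),  2.73,sqrt( 15 ), 5, 9.95] 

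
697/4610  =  697/4610 = 0.15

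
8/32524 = 2/8131 = 0.00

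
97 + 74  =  171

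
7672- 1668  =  6004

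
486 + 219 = 705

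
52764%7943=5106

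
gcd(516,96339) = 3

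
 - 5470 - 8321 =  - 13791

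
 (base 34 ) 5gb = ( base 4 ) 1202333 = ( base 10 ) 6335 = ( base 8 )14277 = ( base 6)45155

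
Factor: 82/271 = 2^1*41^1 * 271^ (-1) 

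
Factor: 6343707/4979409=41^ ( - 1 ) * 113^1*18713^1*40483^(-1) = 2114569/1659803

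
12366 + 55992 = 68358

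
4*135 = 540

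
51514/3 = 17171+1/3 = 17171.33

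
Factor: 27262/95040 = 2^ ( - 5 )*3^ ( - 3) *5^( - 1 )*11^( - 1 )*43^1 * 317^1 = 13631/47520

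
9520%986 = 646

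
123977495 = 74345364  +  49632131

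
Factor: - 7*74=-518 = - 2^1 *7^1*37^1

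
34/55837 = 34/55837 = 0.00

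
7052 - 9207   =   - 2155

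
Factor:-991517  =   - 101^1*9817^1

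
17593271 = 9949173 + 7644098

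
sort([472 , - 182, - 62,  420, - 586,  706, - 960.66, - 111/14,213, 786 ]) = [ - 960.66, - 586, - 182,-62, - 111/14,  213,420, 472, 706,786] 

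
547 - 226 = 321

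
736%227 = 55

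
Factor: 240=2^4*3^1*5^1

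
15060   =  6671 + 8389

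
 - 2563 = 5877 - 8440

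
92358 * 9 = 831222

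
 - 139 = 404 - 543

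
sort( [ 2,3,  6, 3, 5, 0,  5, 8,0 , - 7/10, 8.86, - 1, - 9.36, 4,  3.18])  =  [-9.36, - 1, - 7/10 , 0,0, 2,3,3,3.18,4,5, 5, 6, 8,8.86]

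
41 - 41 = 0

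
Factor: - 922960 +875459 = -47501 = - 47501^1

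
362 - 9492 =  - 9130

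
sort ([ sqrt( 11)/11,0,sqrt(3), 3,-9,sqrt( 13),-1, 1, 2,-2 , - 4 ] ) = [ - 9,-4,-2,-1,  0,sqrt( 11)/11,1, sqrt( 3),2,3, sqrt( 13) ]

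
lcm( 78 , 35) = 2730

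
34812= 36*967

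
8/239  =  8/239 = 0.03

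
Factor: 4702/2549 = 2^1*2351^1*2549^ (-1 ) 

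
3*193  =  579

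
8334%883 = 387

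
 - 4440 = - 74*60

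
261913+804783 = 1066696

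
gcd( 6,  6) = 6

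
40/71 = 40/71 = 0.56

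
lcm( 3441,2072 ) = 192696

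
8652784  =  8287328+365456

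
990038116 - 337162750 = 652875366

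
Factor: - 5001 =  -3^1*1667^1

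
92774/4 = 23193+ 1/2 = 23193.50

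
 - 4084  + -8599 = - 12683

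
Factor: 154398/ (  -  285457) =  - 2^1*3^1*25733^1*285457^( - 1)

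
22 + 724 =746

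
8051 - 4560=3491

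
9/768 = 3/256 = 0.01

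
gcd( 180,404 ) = 4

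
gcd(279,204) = 3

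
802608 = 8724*92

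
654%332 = 322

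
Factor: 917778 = 2^1*3^1*151^1 *1013^1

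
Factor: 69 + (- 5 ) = 64=2^6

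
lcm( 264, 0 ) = 0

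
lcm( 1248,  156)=1248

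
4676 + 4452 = 9128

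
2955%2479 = 476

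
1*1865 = 1865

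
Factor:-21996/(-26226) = 2^1*13^1  *31^ (-1) = 26/31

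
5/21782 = 5/21782   =  0.00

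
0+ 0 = 0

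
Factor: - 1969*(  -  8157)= 3^1 *11^1*179^1*2719^1 = 16061133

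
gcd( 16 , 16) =16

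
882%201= 78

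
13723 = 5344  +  8379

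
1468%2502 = 1468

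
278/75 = 3  +  53/75 = 3.71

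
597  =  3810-3213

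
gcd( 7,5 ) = 1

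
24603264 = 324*75936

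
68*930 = 63240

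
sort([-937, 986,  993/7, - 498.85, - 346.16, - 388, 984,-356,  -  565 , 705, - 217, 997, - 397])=[-937,  -  565, - 498.85,-397,-388, - 356 , - 346.16, - 217,  993/7,705,984,986, 997]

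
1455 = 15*97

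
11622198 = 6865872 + 4756326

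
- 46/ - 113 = 46/113 = 0.41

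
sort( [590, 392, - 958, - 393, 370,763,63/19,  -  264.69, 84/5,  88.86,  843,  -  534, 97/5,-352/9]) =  [ - 958, - 534,-393, - 264.69, - 352/9, 63/19, 84/5, 97/5,88.86 , 370,392 , 590, 763,  843] 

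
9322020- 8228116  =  1093904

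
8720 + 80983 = 89703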